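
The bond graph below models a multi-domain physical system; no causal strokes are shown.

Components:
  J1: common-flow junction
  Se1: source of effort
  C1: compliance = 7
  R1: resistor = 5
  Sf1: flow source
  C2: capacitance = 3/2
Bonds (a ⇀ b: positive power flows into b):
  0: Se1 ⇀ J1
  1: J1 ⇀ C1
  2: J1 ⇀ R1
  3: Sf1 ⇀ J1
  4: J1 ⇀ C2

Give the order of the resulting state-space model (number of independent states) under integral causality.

b0 stroke→J1  (Se1 (Se) sets effort on bond)
b3 stroke→Sf1  (Sf1 (Sf) sets flow on bond)
b1 stroke→J1  (J1 flow already set via bond 3)
b2 stroke→J1  (J1: bond 3 brought flow, rest push out)
b4 stroke→J1  (J1 flow already set via bond 3)

2  (C1, C2 all integral)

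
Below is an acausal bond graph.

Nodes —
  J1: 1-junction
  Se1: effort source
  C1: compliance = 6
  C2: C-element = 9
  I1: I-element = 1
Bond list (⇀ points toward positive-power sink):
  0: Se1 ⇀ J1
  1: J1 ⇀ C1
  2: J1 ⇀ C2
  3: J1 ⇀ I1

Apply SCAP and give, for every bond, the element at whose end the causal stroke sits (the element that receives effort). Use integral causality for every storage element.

bond 0 stroke→J1
bond 1 stroke→J1
bond 2 stroke→J1
bond 3 stroke→I1

#0 stroke at J1  (Se1 (Se) sets effort on bond)
#1 stroke at J1  (C1 outputs effort q/C1)
#2 stroke at J1  (C2 outputs effort q/C2)
#3 stroke at I1  (closing 1-jn rule on J1)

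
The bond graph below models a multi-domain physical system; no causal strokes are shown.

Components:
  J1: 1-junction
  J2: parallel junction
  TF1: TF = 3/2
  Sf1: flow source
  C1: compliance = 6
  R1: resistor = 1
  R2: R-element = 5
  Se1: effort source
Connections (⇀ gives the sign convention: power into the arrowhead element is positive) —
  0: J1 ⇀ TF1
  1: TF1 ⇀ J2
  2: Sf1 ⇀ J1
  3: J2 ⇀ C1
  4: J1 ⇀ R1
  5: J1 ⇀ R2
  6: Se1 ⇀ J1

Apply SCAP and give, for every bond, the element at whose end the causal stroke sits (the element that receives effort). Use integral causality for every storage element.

β0 stroke→J1
β1 stroke→TF1
β2 stroke→Sf1
β3 stroke→J2
β4 stroke→J1
β5 stroke→J1
β6 stroke→J1

bond 2 →Sf1  (Sf1 fixes flow; stroke at Sf1)
bond 6 →J1  (Se1: effort source, stroke at far end)
bond 0 →J1  (1-jn J1 has f-setter on 2)
bond 4 →J1  (J1: bond 2 brought flow, rest push out)
bond 5 →J1  (1-jn J1 has f-setter on 2)
bond 1 →TF1  (TF1: transformer flips bond 0)
bond 3 →J2  (closing 0-jn rule on J2)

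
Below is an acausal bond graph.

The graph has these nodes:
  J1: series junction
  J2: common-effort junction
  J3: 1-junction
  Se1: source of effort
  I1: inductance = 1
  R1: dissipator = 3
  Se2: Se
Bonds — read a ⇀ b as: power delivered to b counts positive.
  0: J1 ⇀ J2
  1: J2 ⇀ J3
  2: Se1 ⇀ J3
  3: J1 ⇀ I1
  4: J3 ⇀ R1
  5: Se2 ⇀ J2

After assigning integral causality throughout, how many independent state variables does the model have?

b2 →J3  (Se1: effort source, stroke at far end)
b5 →J2  (Se2 fixes effort; stroke away)
b0 →J1  (J2 effort already set via bond 5)
b1 →J3  (0-jn J2 has e-setter on 5)
b4 →R1  (J3 needs exactly one f-in)
b3 →I1  (only one flow-in slot at J1)

1  (I1 all integral)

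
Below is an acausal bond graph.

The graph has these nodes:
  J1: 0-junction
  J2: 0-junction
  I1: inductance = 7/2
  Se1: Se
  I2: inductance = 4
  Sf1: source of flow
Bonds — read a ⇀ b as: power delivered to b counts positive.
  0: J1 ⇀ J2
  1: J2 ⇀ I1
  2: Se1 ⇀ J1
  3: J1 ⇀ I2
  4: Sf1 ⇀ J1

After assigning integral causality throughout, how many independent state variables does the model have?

2  (I1, I2 all integral)

b2 →J1  (Se1 (Se) sets effort on bond)
b4 →Sf1  (Sf1: flow source, stroke at near end)
b0 →J2  (common-e at J1 fixed by 2)
b3 →I2  (0-jn J1 has e-setter on 2)
b1 →I1  (common-e at J2 fixed by 0)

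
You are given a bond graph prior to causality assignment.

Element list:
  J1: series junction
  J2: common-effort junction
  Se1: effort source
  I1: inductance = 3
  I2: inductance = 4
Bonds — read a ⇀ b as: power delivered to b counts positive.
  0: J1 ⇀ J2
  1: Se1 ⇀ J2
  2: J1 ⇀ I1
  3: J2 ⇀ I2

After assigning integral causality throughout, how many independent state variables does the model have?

#1 stroke at J2  (source Se1 imposes e)
#0 stroke at J1  (0-jn J2 has e-setter on 1)
#3 stroke at I2  (0-jn J2 has e-setter on 1)
#2 stroke at I1  (only one flow-in slot at J1)

2  (I1, I2 all integral)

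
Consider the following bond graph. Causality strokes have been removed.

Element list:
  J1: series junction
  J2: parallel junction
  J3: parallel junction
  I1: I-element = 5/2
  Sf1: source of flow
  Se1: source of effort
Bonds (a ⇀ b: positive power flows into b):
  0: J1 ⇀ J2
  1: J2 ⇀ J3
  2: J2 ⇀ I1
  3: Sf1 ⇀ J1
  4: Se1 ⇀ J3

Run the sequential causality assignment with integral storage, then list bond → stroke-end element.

β0 →J1
β1 →J2
β2 →I1
β3 →Sf1
β4 →J3

b3 stroke at Sf1  (Sf1 (Sf) sets flow on bond)
b4 stroke at J3  (Se1: effort source, stroke at far end)
b0 stroke at J1  (1-jn J1 has f-setter on 3)
b1 stroke at J2  (0-jn J3 has e-setter on 4)
b2 stroke at I1  (common-e at J2 fixed by 1)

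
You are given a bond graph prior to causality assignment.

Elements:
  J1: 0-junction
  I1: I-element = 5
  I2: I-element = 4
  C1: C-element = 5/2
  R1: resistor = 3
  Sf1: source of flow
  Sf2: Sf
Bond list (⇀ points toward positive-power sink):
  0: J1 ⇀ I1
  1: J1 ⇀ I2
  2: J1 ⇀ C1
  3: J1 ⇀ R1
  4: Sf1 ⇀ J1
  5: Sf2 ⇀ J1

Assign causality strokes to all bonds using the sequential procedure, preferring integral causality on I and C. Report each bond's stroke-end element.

bond 4 stroke at Sf1  (Sf1: flow source, stroke at near end)
bond 5 stroke at Sf2  (Sf2 fixes flow; stroke at Sf2)
bond 0 stroke at I1  (prefer integral on I1)
bond 1 stroke at I2  (I2 outputs flow p/I2)
bond 2 stroke at J1  (C1 integral (e out))
bond 3 stroke at R1  (common-e at J1 fixed by 2)

#0 |I1
#1 |I2
#2 |J1
#3 |R1
#4 |Sf1
#5 |Sf2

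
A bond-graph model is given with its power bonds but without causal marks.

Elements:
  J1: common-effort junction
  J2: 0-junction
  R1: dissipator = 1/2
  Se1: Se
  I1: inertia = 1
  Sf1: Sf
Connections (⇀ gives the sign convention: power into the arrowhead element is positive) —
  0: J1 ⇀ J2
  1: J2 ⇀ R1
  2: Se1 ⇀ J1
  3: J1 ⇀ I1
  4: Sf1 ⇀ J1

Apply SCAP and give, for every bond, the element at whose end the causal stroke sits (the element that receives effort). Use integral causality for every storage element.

β0 stroke→J2
β1 stroke→R1
β2 stroke→J1
β3 stroke→I1
β4 stroke→Sf1

β2 stroke at J1  (Se1 (Se) sets effort on bond)
β4 stroke at Sf1  (source Sf1 imposes f)
β0 stroke at J2  (J1 effort already set via bond 2)
β3 stroke at I1  (J1: bond 2 brought effort, rest push out)
β1 stroke at R1  (J2 effort already set via bond 0)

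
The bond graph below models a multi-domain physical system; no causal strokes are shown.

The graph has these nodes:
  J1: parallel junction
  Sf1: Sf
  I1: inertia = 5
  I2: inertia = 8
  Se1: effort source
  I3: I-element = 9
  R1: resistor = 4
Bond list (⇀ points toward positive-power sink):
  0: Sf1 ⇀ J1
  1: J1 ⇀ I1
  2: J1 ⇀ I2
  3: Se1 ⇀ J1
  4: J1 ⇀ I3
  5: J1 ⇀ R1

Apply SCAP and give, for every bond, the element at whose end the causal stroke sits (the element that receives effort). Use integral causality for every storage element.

bond 0 stroke→Sf1  (Sf1: flow source, stroke at near end)
bond 3 stroke→J1  (Se1 fixes effort; stroke away)
bond 1 stroke→I1  (J1: bond 3 brought effort, rest push out)
bond 2 stroke→I2  (J1: bond 3 brought effort, rest push out)
bond 4 stroke→I3  (J1: bond 3 brought effort, rest push out)
bond 5 stroke→R1  (J1: bond 3 brought effort, rest push out)

#0 stroke→Sf1
#1 stroke→I1
#2 stroke→I2
#3 stroke→J1
#4 stroke→I3
#5 stroke→R1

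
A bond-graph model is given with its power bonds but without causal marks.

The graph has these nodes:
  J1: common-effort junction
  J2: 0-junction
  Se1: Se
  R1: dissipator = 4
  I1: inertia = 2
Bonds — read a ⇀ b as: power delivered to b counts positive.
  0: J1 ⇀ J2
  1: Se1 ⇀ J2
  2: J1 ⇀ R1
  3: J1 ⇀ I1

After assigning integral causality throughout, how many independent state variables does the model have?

1  (I1 all integral)

#1 stroke→J2  (source Se1 imposes e)
#0 stroke→J1  (J2 effort already set via bond 1)
#2 stroke→R1  (J1: bond 0 brought effort, rest push out)
#3 stroke→I1  (J1: bond 0 brought effort, rest push out)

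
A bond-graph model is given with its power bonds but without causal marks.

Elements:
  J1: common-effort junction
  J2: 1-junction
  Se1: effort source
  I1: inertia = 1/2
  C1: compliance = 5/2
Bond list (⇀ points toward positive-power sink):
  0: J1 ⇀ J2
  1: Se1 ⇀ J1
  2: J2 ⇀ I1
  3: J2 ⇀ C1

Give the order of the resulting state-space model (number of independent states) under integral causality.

b1 stroke at J1  (Se1 (Se) sets effort on bond)
b0 stroke at J2  (0-jn J1 has e-setter on 1)
b2 stroke at I1  (I1 outputs flow p/I1)
b3 stroke at J2  (J2 flow already set via bond 2)

2  (C1, I1 all integral)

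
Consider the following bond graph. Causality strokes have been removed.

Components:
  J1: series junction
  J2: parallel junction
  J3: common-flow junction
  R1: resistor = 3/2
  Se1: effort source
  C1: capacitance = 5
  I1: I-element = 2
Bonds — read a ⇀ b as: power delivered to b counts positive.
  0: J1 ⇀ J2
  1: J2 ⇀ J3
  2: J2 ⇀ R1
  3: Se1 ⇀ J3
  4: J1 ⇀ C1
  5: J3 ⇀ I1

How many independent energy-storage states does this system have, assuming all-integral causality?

bond 3 →J3  (Se1 fixes effort; stroke away)
bond 4 →J1  (C1 integral (e out))
bond 0 →J2  (J1 needs exactly one f-in)
bond 1 →J3  (J2 effort already set via bond 0)
bond 2 →R1  (J2: bond 0 brought effort, rest push out)
bond 5 →I1  (J3 needs exactly one f-in)

2  (C1, I1 all integral)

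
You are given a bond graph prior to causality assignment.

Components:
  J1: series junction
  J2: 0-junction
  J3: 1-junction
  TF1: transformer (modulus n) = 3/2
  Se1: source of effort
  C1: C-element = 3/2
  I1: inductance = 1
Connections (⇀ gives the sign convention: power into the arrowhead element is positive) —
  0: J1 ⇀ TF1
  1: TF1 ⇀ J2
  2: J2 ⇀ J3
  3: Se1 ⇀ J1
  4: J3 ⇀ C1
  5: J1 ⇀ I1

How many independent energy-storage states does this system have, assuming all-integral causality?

β3 stroke→J1  (Se1 (Se) sets effort on bond)
β4 stroke→J3  (C1 integral (e out))
β2 stroke→J2  (J3 needs exactly one f-in)
β1 stroke→TF1  (J2: bond 2 brought effort, rest push out)
β0 stroke→J1  (TF1 one-in-one-out from 1)
β5 stroke→I1  (J1: last free bond brings flow in)

2  (C1, I1 all integral)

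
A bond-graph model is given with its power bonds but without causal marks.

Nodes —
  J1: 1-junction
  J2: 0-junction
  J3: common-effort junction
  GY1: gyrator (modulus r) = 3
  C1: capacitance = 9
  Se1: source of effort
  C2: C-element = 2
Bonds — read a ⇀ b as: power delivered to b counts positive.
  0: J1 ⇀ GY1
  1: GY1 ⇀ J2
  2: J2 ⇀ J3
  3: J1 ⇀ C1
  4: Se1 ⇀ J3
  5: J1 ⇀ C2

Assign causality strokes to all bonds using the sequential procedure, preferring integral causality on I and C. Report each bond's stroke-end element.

β4 →J3  (Se1 (Se) sets effort on bond)
β2 →J2  (J3 effort already set via bond 4)
β1 →GY1  (J2: bond 2 brought effort, rest push out)
β0 →GY1  (GY GY1: same side as bond 1)
β3 →J1  (J1: bond 0 brought flow, rest push out)
β5 →J1  (1-jn J1 has f-setter on 0)

bond 0 stroke at GY1
bond 1 stroke at GY1
bond 2 stroke at J2
bond 3 stroke at J1
bond 4 stroke at J3
bond 5 stroke at J1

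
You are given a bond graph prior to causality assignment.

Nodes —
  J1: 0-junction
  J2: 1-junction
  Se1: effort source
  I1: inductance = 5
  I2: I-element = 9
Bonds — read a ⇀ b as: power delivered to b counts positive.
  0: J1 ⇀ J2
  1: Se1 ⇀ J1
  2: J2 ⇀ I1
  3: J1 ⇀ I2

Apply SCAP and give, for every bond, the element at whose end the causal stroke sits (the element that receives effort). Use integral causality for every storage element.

#0 |J2
#1 |J1
#2 |I1
#3 |I2

β1 stroke at J1  (Se1 (Se) sets effort on bond)
β0 stroke at J2  (J1: bond 1 brought effort, rest push out)
β3 stroke at I2  (common-e at J1 fixed by 1)
β2 stroke at I1  (only one flow-in slot at J2)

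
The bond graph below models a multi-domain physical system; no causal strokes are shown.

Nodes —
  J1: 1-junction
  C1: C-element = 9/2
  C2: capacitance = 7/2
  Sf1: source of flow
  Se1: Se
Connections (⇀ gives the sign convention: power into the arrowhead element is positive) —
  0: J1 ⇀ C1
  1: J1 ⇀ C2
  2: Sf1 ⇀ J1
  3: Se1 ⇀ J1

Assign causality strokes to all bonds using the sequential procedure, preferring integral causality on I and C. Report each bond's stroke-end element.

bond 0 →J1
bond 1 →J1
bond 2 →Sf1
bond 3 →J1

bond 2 →Sf1  (Sf1: flow source, stroke at near end)
bond 3 →J1  (source Se1 imposes e)
bond 0 →J1  (J1 flow already set via bond 2)
bond 1 →J1  (J1: bond 2 brought flow, rest push out)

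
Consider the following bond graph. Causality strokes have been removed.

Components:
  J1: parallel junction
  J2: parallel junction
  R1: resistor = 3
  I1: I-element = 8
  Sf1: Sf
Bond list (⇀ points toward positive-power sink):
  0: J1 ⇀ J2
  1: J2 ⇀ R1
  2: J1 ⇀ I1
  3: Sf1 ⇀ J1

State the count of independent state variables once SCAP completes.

1  (I1 all integral)

bond 3 stroke at Sf1  (Sf1 (Sf) sets flow on bond)
bond 2 stroke at I1  (I1 outputs flow p/I1)
bond 0 stroke at J1  (only one effort-in slot at J1)
bond 1 stroke at J2  (J2 needs exactly one e-in)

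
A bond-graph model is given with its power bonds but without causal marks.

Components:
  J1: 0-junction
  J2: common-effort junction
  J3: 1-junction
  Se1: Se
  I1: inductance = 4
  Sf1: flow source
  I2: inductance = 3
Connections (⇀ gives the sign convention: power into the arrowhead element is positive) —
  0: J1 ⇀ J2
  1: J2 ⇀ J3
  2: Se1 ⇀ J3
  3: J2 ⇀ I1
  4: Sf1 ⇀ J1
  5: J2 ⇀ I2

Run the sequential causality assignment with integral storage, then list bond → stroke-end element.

β0 stroke→J1
β1 stroke→J2
β2 stroke→J3
β3 stroke→I1
β4 stroke→Sf1
β5 stroke→I2

b2 stroke at J3  (Se1: effort source, stroke at far end)
b4 stroke at Sf1  (source Sf1 imposes f)
b0 stroke at J1  (J1: last free bond brings effort in)
b1 stroke at J2  (only one flow-in slot at J3)
b3 stroke at I1  (0-jn J2 has e-setter on 1)
b5 stroke at I2  (common-e at J2 fixed by 1)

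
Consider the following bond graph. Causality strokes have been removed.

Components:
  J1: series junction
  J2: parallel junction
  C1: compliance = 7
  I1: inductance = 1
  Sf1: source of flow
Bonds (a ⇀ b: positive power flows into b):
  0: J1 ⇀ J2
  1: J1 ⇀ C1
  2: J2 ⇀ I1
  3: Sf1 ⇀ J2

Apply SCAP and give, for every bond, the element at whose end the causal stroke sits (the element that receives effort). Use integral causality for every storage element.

b3 →Sf1  (Sf1 (Sf) sets flow on bond)
b1 →J1  (C1: C, integral causality)
b0 →J2  (closing 1-jn rule on J1)
b2 →I1  (0-jn J2 has e-setter on 0)

#0 →J2
#1 →J1
#2 →I1
#3 →Sf1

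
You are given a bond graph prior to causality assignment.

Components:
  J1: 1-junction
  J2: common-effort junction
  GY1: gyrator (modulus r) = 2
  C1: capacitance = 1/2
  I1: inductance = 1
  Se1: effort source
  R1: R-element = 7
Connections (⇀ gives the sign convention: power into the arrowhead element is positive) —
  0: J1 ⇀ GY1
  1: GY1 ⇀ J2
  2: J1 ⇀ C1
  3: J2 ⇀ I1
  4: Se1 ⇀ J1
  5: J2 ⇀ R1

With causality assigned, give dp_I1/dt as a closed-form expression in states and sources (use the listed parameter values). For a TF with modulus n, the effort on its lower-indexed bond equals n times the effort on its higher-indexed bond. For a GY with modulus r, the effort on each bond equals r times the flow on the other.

dp_I1/dt = 7*E_Se1/2 - 7*p_I1 - 7*q_C1

bond 4 stroke→J1  (Se1 fixes effort; stroke away)
bond 2 stroke→J1  (prefer integral on C1)
bond 0 stroke→GY1  (only one flow-in slot at J1)
bond 1 stroke→GY1  (GY1: gyrator matches bond 0)
bond 3 stroke→I1  (prefer integral on I1)
bond 5 stroke→J2  (only one effort-in slot at J2)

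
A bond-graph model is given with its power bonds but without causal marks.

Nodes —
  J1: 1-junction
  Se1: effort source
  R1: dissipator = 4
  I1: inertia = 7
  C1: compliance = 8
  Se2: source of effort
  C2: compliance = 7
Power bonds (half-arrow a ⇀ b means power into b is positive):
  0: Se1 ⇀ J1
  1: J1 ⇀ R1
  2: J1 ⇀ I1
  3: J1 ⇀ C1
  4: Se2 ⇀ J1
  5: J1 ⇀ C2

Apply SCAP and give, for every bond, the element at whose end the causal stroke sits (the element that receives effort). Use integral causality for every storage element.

β0 |J1  (Se1 fixes effort; stroke away)
β4 |J1  (Se2 (Se) sets effort on bond)
β2 |I1  (I1 outputs flow p/I1)
β1 |J1  (J1 flow already set via bond 2)
β3 |J1  (J1: bond 2 brought flow, rest push out)
β5 |J1  (1-jn J1 has f-setter on 2)

bond 0 stroke at J1
bond 1 stroke at J1
bond 2 stroke at I1
bond 3 stroke at J1
bond 4 stroke at J1
bond 5 stroke at J1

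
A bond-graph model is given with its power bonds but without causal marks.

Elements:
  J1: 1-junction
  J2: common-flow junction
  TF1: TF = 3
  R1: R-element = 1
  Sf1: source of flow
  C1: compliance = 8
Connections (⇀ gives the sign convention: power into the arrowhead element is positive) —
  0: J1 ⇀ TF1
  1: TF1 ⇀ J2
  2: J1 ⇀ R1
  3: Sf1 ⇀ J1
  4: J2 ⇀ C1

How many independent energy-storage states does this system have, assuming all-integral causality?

#3 stroke at Sf1  (Sf1: flow source, stroke at near end)
#0 stroke at J1  (J1: bond 3 brought flow, rest push out)
#2 stroke at J1  (J1: bond 3 brought flow, rest push out)
#1 stroke at TF1  (TF TF1: opposite of bond 0)
#4 stroke at J2  (1-jn J2 has f-setter on 1)

1  (C1 all integral)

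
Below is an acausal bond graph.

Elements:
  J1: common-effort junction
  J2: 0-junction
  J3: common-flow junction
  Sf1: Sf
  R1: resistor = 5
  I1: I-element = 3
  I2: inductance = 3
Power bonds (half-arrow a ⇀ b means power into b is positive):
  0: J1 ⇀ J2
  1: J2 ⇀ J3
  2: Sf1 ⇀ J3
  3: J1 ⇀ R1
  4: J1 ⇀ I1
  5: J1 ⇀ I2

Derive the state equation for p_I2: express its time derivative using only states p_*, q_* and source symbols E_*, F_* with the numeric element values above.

b2 stroke→Sf1  (Sf1 fixes flow; stroke at Sf1)
b1 stroke→J3  (J3: bond 2 brought flow, rest push out)
b0 stroke→J2  (J2 needs exactly one e-in)
b4 stroke→I1  (prefer integral on I1)
b5 stroke→I2  (I2: I, integral causality)
b3 stroke→J1  (closing 0-jn rule on J1)

dp_I2/dt = -5*F_Sf1 - 5*p_I1/3 - 5*p_I2/3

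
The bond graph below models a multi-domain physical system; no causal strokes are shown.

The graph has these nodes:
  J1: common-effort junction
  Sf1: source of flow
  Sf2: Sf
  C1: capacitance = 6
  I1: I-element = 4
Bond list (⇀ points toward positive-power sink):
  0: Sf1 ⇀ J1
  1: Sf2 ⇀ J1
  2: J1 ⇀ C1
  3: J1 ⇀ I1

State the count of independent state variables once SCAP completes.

2  (C1, I1 all integral)

bond 0 →Sf1  (Sf1: flow source, stroke at near end)
bond 1 →Sf2  (Sf2 fixes flow; stroke at Sf2)
bond 2 →J1  (C1 integral (e out))
bond 3 →I1  (common-e at J1 fixed by 2)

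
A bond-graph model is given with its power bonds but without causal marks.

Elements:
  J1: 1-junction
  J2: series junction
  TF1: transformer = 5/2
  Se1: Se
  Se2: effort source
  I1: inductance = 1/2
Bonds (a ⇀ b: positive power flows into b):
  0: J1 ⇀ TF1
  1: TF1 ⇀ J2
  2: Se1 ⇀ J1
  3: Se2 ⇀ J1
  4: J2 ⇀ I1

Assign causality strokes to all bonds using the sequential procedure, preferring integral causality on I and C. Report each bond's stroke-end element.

bond 0 |TF1
bond 1 |J2
bond 2 |J1
bond 3 |J1
bond 4 |I1

#2 →J1  (source Se1 imposes e)
#3 →J1  (Se2: effort source, stroke at far end)
#0 →TF1  (closing 1-jn rule on J1)
#1 →J2  (through TF1, causality passes straight; one stroke at TF1)
#4 →I1  (J2: last free bond brings flow in)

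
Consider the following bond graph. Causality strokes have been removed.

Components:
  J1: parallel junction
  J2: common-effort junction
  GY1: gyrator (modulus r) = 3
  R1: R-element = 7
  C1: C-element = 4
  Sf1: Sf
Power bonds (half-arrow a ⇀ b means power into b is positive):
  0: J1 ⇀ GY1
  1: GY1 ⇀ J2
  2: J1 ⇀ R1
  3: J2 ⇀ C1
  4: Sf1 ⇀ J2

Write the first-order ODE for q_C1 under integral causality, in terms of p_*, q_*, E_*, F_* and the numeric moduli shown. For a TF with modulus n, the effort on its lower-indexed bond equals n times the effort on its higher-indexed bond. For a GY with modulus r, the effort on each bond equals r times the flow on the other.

β4 stroke→Sf1  (Sf1 fixes flow; stroke at Sf1)
β3 stroke→J2  (prefer integral on C1)
β1 stroke→GY1  (0-jn J2 has e-setter on 3)
β0 stroke→GY1  (GY1 both-in/both-out from 1)
β2 stroke→J1  (only one effort-in slot at J1)

dq_C1/dt = F_Sf1 - 7*q_C1/36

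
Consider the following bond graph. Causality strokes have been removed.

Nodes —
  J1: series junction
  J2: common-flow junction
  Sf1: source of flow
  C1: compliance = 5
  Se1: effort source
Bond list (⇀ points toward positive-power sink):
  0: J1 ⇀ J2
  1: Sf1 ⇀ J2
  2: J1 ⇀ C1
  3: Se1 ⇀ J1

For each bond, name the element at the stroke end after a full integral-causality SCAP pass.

#1 |Sf1  (Sf1 fixes flow; stroke at Sf1)
#3 |J1  (source Se1 imposes e)
#0 |J2  (J2 flow already set via bond 1)
#2 |J1  (1-jn J1 has f-setter on 0)

b0 |J2
b1 |Sf1
b2 |J1
b3 |J1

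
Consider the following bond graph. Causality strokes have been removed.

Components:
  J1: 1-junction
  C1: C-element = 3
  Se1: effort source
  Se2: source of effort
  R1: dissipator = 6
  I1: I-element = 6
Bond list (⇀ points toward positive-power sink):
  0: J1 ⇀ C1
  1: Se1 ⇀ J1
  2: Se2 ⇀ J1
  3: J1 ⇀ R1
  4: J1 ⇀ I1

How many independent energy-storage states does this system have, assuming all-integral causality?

2  (C1, I1 all integral)

b1 stroke at J1  (Se1 (Se) sets effort on bond)
b2 stroke at J1  (Se2: effort source, stroke at far end)
b0 stroke at J1  (C1 outputs effort q/C1)
b4 stroke at I1  (I1 integral (f out))
b3 stroke at J1  (common-f at J1 fixed by 4)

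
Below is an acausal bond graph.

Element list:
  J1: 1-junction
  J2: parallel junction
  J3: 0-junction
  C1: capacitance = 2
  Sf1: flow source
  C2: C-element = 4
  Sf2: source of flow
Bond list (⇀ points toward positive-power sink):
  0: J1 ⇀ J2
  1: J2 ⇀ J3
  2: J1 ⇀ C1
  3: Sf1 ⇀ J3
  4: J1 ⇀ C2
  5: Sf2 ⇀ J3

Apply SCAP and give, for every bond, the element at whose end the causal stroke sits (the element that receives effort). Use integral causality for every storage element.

b0 |J2
b1 |J3
b2 |J1
b3 |Sf1
b4 |J1
b5 |Sf2

#3 →Sf1  (source Sf1 imposes f)
#5 →Sf2  (source Sf2 imposes f)
#1 →J3  (J3: last free bond brings effort in)
#0 →J2  (closing 0-jn rule on J2)
#2 →J1  (J1 flow already set via bond 0)
#4 →J1  (common-f at J1 fixed by 0)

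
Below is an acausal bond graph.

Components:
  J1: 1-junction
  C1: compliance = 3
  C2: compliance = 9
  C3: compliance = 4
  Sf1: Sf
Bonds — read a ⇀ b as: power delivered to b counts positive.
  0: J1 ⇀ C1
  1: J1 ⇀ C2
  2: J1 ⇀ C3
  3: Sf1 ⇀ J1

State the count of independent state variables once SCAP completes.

b3 |Sf1  (Sf1 (Sf) sets flow on bond)
b0 |J1  (1-jn J1 has f-setter on 3)
b1 |J1  (1-jn J1 has f-setter on 3)
b2 |J1  (common-f at J1 fixed by 3)

3  (C1, C2, C3 all integral)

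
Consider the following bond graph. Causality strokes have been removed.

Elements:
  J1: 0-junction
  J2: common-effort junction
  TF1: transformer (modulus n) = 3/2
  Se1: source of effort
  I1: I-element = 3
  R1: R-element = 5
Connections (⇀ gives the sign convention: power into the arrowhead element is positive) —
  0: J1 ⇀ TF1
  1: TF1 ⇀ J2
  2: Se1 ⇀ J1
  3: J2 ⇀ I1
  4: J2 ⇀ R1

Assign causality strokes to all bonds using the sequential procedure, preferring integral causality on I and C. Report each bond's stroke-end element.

#0 stroke at TF1
#1 stroke at J2
#2 stroke at J1
#3 stroke at I1
#4 stroke at R1

b2 →J1  (Se1 fixes effort; stroke away)
b0 →TF1  (0-jn J1 has e-setter on 2)
b1 →J2  (through TF1, causality passes straight; one stroke at TF1)
b3 →I1  (J2: bond 1 brought effort, rest push out)
b4 →R1  (common-e at J2 fixed by 1)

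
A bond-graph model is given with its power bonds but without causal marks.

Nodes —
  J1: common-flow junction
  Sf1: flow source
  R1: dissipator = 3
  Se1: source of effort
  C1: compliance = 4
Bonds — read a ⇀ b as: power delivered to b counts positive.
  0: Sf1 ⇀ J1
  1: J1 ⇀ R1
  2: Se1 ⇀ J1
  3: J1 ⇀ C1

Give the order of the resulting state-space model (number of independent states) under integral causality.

1  (C1 all integral)

β0 stroke→Sf1  (source Sf1 imposes f)
β2 stroke→J1  (Se1: effort source, stroke at far end)
β1 stroke→J1  (J1 flow already set via bond 0)
β3 stroke→J1  (1-jn J1 has f-setter on 0)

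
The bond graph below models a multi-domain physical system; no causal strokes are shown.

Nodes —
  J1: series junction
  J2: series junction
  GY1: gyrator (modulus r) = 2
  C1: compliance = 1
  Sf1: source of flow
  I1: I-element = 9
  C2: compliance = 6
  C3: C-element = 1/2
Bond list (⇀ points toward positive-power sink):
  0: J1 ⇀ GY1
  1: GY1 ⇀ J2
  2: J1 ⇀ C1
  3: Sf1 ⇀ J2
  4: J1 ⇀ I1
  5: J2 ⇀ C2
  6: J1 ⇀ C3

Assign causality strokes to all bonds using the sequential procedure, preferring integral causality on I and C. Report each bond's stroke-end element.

β3 |Sf1  (Sf1 fixes flow; stroke at Sf1)
β1 |J2  (J2: bond 3 brought flow, rest push out)
β5 |J2  (J2: bond 3 brought flow, rest push out)
β0 |J1  (through GY1, causality inverts; strokes same side of GY1)
β2 |J1  (C1 outputs effort q/C1)
β4 |I1  (I1 integral (f out))
β6 |J1  (1-jn J1 has f-setter on 4)

#0 stroke at J1
#1 stroke at J2
#2 stroke at J1
#3 stroke at Sf1
#4 stroke at I1
#5 stroke at J2
#6 stroke at J1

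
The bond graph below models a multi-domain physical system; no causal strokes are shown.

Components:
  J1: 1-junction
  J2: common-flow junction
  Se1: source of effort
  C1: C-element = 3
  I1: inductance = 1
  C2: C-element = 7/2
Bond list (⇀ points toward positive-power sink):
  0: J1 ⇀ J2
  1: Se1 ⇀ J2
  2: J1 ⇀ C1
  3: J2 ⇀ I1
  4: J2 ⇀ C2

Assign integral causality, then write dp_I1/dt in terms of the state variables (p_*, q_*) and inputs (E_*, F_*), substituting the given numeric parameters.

dp_I1/dt = E_Se1 - q_C1/3 - 2*q_C2/7

β1 stroke at J2  (Se1 fixes effort; stroke away)
β2 stroke at J1  (C1: C, integral causality)
β0 stroke at J2  (J1 needs exactly one f-in)
β3 stroke at I1  (I1 integral (f out))
β4 stroke at J2  (J2: bond 3 brought flow, rest push out)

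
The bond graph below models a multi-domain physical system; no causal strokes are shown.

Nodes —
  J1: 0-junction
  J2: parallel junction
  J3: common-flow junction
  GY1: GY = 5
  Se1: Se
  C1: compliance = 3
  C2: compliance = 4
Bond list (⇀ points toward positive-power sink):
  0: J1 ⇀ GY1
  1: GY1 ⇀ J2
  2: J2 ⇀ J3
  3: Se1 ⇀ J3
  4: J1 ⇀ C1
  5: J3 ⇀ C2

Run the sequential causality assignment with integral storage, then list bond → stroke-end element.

β3 →J3  (Se1 fixes effort; stroke away)
β4 →J1  (C1 integral (e out))
β0 →GY1  (0-jn J1 has e-setter on 4)
β1 →GY1  (GY1 both-in/both-out from 0)
β2 →J2  (J2 needs exactly one e-in)
β5 →J3  (J3: bond 2 brought flow, rest push out)

#0 →GY1
#1 →GY1
#2 →J2
#3 →J3
#4 →J1
#5 →J3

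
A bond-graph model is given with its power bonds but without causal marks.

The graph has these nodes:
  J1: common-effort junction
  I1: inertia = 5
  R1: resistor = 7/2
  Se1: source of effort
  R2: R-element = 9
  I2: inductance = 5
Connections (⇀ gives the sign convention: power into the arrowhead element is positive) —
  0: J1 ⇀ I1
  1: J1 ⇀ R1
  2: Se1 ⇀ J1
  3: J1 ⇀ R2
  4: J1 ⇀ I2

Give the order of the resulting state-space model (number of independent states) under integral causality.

#2 stroke→J1  (Se1: effort source, stroke at far end)
#0 stroke→I1  (0-jn J1 has e-setter on 2)
#1 stroke→R1  (common-e at J1 fixed by 2)
#3 stroke→R2  (J1 effort already set via bond 2)
#4 stroke→I2  (common-e at J1 fixed by 2)

2  (I1, I2 all integral)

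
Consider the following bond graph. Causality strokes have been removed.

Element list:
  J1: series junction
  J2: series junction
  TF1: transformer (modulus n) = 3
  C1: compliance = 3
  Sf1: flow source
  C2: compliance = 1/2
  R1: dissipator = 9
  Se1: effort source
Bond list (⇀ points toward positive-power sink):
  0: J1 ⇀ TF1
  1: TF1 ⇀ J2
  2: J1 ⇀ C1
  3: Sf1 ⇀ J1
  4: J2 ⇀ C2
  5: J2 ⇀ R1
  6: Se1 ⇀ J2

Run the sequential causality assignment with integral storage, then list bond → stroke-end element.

b0 stroke at J1
b1 stroke at TF1
b2 stroke at J1
b3 stroke at Sf1
b4 stroke at J2
b5 stroke at J2
b6 stroke at J2

β3 |Sf1  (Sf1 (Sf) sets flow on bond)
β6 |J2  (source Se1 imposes e)
β0 |J1  (1-jn J1 has f-setter on 3)
β2 |J1  (1-jn J1 has f-setter on 3)
β1 |TF1  (through TF1, causality passes straight; one stroke at TF1)
β4 |J2  (1-jn J2 has f-setter on 1)
β5 |J2  (J2 flow already set via bond 1)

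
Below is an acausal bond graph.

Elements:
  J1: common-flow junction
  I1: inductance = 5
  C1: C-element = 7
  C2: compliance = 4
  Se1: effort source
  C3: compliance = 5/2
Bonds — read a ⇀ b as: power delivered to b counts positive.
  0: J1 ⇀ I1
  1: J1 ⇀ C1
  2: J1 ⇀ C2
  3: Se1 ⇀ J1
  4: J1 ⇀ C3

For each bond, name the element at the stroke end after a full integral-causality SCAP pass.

bond 3 |J1  (Se1 (Se) sets effort on bond)
bond 0 |I1  (I1 integral (f out))
bond 1 |J1  (J1: bond 0 brought flow, rest push out)
bond 2 |J1  (common-f at J1 fixed by 0)
bond 4 |J1  (J1 flow already set via bond 0)

bond 0 stroke at I1
bond 1 stroke at J1
bond 2 stroke at J1
bond 3 stroke at J1
bond 4 stroke at J1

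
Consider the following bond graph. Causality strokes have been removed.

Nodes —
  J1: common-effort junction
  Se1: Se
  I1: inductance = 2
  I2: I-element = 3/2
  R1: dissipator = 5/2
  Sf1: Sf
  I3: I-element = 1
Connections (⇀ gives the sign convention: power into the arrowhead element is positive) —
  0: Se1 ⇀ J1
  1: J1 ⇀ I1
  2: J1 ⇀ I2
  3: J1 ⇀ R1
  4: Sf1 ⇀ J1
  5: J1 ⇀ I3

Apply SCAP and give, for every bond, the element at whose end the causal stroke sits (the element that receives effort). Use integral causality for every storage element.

β0 stroke at J1  (Se1 fixes effort; stroke away)
β4 stroke at Sf1  (Sf1 fixes flow; stroke at Sf1)
β1 stroke at I1  (J1 effort already set via bond 0)
β2 stroke at I2  (common-e at J1 fixed by 0)
β3 stroke at R1  (J1: bond 0 brought effort, rest push out)
β5 stroke at I3  (common-e at J1 fixed by 0)

β0 stroke at J1
β1 stroke at I1
β2 stroke at I2
β3 stroke at R1
β4 stroke at Sf1
β5 stroke at I3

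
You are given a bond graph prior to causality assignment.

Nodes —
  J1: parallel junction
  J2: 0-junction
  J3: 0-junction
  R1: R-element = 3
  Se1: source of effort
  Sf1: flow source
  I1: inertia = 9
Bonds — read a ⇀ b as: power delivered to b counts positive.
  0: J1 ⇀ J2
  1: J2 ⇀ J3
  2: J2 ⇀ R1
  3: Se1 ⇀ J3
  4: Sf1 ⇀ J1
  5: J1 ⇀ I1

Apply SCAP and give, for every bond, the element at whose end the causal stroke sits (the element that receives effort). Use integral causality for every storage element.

b3 stroke→J3  (Se1 fixes effort; stroke away)
b4 stroke→Sf1  (Sf1 (Sf) sets flow on bond)
b1 stroke→J2  (common-e at J3 fixed by 3)
b0 stroke→J1  (J2: bond 1 brought effort, rest push out)
b2 stroke→R1  (J2 effort already set via bond 1)
b5 stroke→I1  (J1: bond 0 brought effort, rest push out)

b0 stroke→J1
b1 stroke→J2
b2 stroke→R1
b3 stroke→J3
b4 stroke→Sf1
b5 stroke→I1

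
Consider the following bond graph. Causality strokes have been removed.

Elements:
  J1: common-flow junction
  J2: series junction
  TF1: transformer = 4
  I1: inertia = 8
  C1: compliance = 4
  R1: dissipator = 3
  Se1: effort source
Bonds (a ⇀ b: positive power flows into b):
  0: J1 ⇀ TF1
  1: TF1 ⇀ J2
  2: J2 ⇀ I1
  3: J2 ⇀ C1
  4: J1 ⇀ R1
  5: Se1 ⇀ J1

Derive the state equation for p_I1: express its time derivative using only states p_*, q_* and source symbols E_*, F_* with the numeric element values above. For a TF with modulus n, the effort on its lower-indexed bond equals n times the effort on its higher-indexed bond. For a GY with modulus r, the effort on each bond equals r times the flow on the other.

b5 stroke→J1  (Se1 fixes effort; stroke away)
b2 stroke→I1  (I1: I, integral causality)
b1 stroke→J2  (common-f at J2 fixed by 2)
b3 stroke→J2  (1-jn J2 has f-setter on 2)
b0 stroke→TF1  (TF1 one-in-one-out from 1)
b4 stroke→J1  (J1 flow already set via bond 0)

dp_I1/dt = E_Se1/4 - 3*p_I1/128 - q_C1/4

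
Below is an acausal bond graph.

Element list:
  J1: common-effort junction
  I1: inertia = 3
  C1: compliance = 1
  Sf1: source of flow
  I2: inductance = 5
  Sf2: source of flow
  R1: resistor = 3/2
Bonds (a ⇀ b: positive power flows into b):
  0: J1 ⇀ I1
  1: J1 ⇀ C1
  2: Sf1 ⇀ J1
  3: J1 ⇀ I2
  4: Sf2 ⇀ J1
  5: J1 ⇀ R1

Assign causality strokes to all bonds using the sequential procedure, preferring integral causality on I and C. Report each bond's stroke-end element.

#0 stroke→I1
#1 stroke→J1
#2 stroke→Sf1
#3 stroke→I2
#4 stroke→Sf2
#5 stroke→R1

#2 stroke→Sf1  (source Sf1 imposes f)
#4 stroke→Sf2  (Sf2: flow source, stroke at near end)
#0 stroke→I1  (prefer integral on I1)
#1 stroke→J1  (prefer integral on C1)
#3 stroke→I2  (0-jn J1 has e-setter on 1)
#5 stroke→R1  (0-jn J1 has e-setter on 1)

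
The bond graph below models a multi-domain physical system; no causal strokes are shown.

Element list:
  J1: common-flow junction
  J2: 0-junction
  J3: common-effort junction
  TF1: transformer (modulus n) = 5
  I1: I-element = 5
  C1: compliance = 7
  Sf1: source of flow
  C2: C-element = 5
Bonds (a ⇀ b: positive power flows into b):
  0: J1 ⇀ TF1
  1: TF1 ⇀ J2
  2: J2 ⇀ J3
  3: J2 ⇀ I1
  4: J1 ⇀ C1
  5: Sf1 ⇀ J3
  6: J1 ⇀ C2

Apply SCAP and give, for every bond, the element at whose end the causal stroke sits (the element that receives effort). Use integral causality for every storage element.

bond 0 stroke at TF1
bond 1 stroke at J2
bond 2 stroke at J3
bond 3 stroke at I1
bond 4 stroke at J1
bond 5 stroke at Sf1
bond 6 stroke at J1

#5 →Sf1  (Sf1 fixes flow; stroke at Sf1)
#2 →J3  (J3: last free bond brings effort in)
#3 →I1  (I1: I, integral causality)
#1 →J2  (only one effort-in slot at J2)
#0 →TF1  (TF TF1: opposite of bond 1)
#4 →J1  (J1: bond 0 brought flow, rest push out)
#6 →J1  (J1: bond 0 brought flow, rest push out)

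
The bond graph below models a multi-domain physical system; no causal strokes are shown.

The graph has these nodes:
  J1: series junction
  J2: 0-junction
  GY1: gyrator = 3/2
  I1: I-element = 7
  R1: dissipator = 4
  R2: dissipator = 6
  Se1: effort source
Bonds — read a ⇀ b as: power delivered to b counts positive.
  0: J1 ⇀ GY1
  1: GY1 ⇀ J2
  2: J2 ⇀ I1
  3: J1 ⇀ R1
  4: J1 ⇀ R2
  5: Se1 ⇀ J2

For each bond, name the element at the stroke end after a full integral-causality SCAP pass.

β5 stroke at J2  (Se1 fixes effort; stroke away)
β1 stroke at GY1  (J2 effort already set via bond 5)
β2 stroke at I1  (J2 effort already set via bond 5)
β0 stroke at GY1  (GY GY1: same side as bond 1)
β3 stroke at J1  (common-f at J1 fixed by 0)
β4 stroke at J1  (J1: bond 0 brought flow, rest push out)

β0 stroke at GY1
β1 stroke at GY1
β2 stroke at I1
β3 stroke at J1
β4 stroke at J1
β5 stroke at J2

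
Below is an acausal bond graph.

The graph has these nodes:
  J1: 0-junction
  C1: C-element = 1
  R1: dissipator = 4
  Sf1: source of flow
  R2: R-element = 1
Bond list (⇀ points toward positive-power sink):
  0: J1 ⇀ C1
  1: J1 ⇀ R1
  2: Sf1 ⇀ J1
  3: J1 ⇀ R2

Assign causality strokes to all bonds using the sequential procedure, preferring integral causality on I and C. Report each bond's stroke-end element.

#0 |J1
#1 |R1
#2 |Sf1
#3 |R2

b2 →Sf1  (Sf1: flow source, stroke at near end)
b0 →J1  (C1 outputs effort q/C1)
b1 →R1  (0-jn J1 has e-setter on 0)
b3 →R2  (0-jn J1 has e-setter on 0)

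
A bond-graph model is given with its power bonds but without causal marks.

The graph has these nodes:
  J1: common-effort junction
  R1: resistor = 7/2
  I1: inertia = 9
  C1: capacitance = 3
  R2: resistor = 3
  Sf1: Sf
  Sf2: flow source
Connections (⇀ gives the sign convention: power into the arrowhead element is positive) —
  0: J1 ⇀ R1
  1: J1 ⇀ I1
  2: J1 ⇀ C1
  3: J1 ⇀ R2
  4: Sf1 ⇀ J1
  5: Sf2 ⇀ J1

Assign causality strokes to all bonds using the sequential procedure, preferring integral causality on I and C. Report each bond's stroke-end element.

β0 →R1
β1 →I1
β2 →J1
β3 →R2
β4 →Sf1
β5 →Sf2

b4 stroke→Sf1  (Sf1: flow source, stroke at near end)
b5 stroke→Sf2  (source Sf2 imposes f)
b1 stroke→I1  (I1: I, integral causality)
b2 stroke→J1  (C1 outputs effort q/C1)
b0 stroke→R1  (common-e at J1 fixed by 2)
b3 stroke→R2  (J1: bond 2 brought effort, rest push out)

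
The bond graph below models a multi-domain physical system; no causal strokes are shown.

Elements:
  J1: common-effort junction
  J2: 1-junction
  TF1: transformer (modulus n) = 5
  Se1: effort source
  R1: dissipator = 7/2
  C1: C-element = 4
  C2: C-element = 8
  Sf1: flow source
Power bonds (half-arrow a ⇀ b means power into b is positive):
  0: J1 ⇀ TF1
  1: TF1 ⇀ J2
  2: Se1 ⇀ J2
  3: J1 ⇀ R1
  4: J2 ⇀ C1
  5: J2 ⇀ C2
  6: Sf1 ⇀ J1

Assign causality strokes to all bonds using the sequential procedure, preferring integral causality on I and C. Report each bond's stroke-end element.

b0 stroke at J1
b1 stroke at TF1
b2 stroke at J2
b3 stroke at R1
b4 stroke at J2
b5 stroke at J2
b6 stroke at Sf1

#2 →J2  (Se1 (Se) sets effort on bond)
#6 →Sf1  (source Sf1 imposes f)
#4 →J2  (C1: C, integral causality)
#5 →J2  (C2 integral (e out))
#1 →TF1  (closing 1-jn rule on J2)
#0 →J1  (through TF1, causality passes straight; one stroke at TF1)
#3 →R1  (0-jn J1 has e-setter on 0)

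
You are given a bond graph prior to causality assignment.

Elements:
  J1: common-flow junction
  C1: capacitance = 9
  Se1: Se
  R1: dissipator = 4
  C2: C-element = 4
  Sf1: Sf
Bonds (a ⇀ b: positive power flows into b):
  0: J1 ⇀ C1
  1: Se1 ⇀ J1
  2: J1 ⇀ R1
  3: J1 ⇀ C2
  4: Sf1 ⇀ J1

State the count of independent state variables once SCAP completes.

2  (C1, C2 all integral)

β1 stroke→J1  (Se1 fixes effort; stroke away)
β4 stroke→Sf1  (source Sf1 imposes f)
β0 stroke→J1  (1-jn J1 has f-setter on 4)
β2 stroke→J1  (J1 flow already set via bond 4)
β3 stroke→J1  (common-f at J1 fixed by 4)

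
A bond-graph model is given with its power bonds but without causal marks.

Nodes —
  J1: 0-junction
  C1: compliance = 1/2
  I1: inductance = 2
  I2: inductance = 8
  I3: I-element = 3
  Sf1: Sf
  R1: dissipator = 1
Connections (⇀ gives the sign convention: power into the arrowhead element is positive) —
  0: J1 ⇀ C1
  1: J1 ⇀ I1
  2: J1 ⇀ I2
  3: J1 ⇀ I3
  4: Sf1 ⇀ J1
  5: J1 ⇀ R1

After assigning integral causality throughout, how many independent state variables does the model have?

4  (C1, I1, I2, I3 all integral)

b4 |Sf1  (source Sf1 imposes f)
b0 |J1  (C1 outputs effort q/C1)
b1 |I1  (J1 effort already set via bond 0)
b2 |I2  (common-e at J1 fixed by 0)
b3 |I3  (J1: bond 0 brought effort, rest push out)
b5 |R1  (J1 effort already set via bond 0)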